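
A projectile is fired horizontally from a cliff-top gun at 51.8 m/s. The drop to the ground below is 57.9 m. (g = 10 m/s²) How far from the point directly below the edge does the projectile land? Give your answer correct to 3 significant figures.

176 m

Initial vertical velocity is zero, so the fall time comes from h = ½ g t²: t = √(2 × 57.9 / 10) = 3.403 s.
Horizontal motion is uniform at 51.8 m/s, so x = 51.8 × 3.403 = 176 m.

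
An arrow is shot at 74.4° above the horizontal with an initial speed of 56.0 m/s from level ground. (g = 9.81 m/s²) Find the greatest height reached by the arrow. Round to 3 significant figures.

148 m

Vertical component of launch velocity: v_y = 56.0 sin 74.4° = 53.94 m/s.
At the highest point the vertical velocity is zero, so v_y² = 2 g h_max.
h_max = (53.94)² / (2 × 9.81) = 2910 / 19.62 = 148 m.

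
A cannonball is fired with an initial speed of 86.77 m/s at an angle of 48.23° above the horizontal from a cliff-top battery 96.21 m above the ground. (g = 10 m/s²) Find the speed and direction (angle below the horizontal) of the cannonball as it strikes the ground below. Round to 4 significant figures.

v_x = 86.77 cos 48.23° = 57.801 m/s (constant).
|v_y| at impact = √((64.715)² + 2×10×96.21) = 78.181 m/s.
Speed = √(57.801² + 78.181²) = 97.23 m/s; angle = arctan(78.181/57.801) = 53.52° below horizontal.

97.23 m/s at 53.52° below the horizontal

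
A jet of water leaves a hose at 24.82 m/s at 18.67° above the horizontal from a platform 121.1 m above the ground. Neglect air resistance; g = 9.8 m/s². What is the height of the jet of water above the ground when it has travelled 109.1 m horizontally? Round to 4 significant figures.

52.48 m

v_x = 24.82 cos 18.67° = 23.514 m/s, v_y0 = 24.82 sin 18.67° = 7.9453 m/s.
Time to reach x = 109.1 m: t = x / v_x = 109.1 / 23.514 = 4.6398 s.
y = 121.1 + v_y0 t − ½ g t² = 121.1 + 7.9453×4.6398 − 4.900×4.6398² = 52.48 m.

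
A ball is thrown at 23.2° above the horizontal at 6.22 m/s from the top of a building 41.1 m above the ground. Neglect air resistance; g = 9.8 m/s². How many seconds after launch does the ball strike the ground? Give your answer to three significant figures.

3.16 s

Vertical component: v_y = 6.22 sin 23.2° = 2.450 m/s.
Taking up as positive with launch at y = 41.1 m, landing at y = 0: 0 = 41.1 + 2.450 t − ½(9.8) t².
Solving 4.900 t² − 2.450 t − 41.1 = 0 gives t = [2.450 + √(2.450² + 4·4.900·41.1)] / 9.800 = 3.16 s.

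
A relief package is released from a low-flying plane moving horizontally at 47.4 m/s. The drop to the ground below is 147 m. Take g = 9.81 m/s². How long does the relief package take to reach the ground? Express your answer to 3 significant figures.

The horizontal speed doesn't affect the fall. With v_y0 = 0, h = ½ g t².
t = √(2 × 147 / 9.81) = √29.97 = 5.47 s.

5.47 s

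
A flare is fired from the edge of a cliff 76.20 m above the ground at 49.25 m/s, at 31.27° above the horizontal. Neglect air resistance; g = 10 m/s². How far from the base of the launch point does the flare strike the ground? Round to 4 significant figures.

Components: v_x = 49.25 cos 31.27° = 42.095 m/s, v_y = 49.25 sin 31.27° = 25.564 m/s.
Vertical: 0 = 76.20 + 25.564 t − ½(10) t² ⇒ 5.000 t² − 25.564 t − 76.20 = 0.
t = [25.564 + √(653.52 + 1524.0)] / 10.00 = 7.2228 s.
Horizontal: R = v_x · t = 42.095 × 7.2228 = 304.0 m.

304.0 m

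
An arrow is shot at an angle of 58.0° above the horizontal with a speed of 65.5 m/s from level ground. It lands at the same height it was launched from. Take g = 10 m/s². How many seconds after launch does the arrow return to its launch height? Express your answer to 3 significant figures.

Vertical component: v_y = 65.5 sin 58.0° = 55.55 m/s.
For a projectile landing at launch height, time of flight is t = 2 v_y / g = 2 × 55.55 / 10 = 11.1 s.

11.1 s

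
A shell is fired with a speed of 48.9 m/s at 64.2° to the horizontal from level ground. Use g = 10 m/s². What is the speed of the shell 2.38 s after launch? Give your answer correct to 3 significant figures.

29.4 m/s

v_x = 48.9 cos 64.2° = 21.28 m/s (constant).
v_y(t) = 48.9 sin 64.2° − g t = 44.03 − 10 × 2.38 = 20.23 m/s.
Speed = √(v_x² + v_y²) = √(452.8 + 409.3) = 29.4 m/s.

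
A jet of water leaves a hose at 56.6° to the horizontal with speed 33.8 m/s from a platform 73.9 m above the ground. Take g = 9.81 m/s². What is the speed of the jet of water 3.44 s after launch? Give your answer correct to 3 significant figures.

19.4 m/s

v_x = 33.8 cos 56.6° = 18.61 m/s (constant).
v_y(t) = 33.8 sin 56.6° − g t = 28.22 − 9.81 × 3.44 = -5.526 m/s.
Speed = √(v_x² + v_y²) = √(346.3 + 30.54) = 19.4 m/s.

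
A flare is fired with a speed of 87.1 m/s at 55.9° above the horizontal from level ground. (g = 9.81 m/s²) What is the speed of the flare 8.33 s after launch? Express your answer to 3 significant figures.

v_x = 87.1 cos 55.9° = 48.83 m/s (constant).
v_y(t) = 87.1 sin 55.9° − g t = 72.12 − 9.81 × 8.33 = -9.597 m/s.
Speed = √(v_x² + v_y²) = √(2384 + 92.10) = 49.8 m/s.

49.8 m/s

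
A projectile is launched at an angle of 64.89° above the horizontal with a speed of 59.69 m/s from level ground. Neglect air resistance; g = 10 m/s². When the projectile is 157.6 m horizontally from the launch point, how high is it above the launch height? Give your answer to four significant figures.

v_x = 59.69 cos 64.89° = 25.330 m/s, v_y0 = 59.69 sin 64.89° = 54.049 m/s.
Time to reach x = 157.6 m: t = x / v_x = 157.6 / 25.330 = 6.2219 s.
y = v_y0 t − ½ g t² = 54.049×6.2219 − 5.000×6.2219² = 142.7 m.

142.7 m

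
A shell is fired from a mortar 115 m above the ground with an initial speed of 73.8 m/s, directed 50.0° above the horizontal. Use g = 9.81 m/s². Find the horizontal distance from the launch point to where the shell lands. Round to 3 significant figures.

Components: v_x = 73.8 cos 50.0° = 47.44 m/s, v_y = 73.8 sin 50.0° = 56.53 m/s.
Vertical: 0 = 115 + 56.53 t − ½(9.81) t² ⇒ 4.905 t² − 56.53 t − 115 = 0.
t = [56.53 + √(3196 + 2256)] / 9.810 = 13.29 s.
Horizontal: R = v_x · t = 47.44 × 13.29 = 630 m.

630 m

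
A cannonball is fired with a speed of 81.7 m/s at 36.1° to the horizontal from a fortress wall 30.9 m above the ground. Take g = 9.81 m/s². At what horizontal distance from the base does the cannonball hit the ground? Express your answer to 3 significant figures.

Components: v_x = 81.7 cos 36.1° = 66.01 m/s, v_y = 81.7 sin 36.1° = 48.14 m/s.
Vertical: 0 = 30.9 + 48.14 t − ½(9.81) t² ⇒ 4.905 t² − 48.14 t − 30.9 = 0.
t = [48.14 + √(2317 + 606.3)] / 9.810 = 10.42 s.
Horizontal: R = v_x · t = 66.01 × 10.42 = 688 m.

688 m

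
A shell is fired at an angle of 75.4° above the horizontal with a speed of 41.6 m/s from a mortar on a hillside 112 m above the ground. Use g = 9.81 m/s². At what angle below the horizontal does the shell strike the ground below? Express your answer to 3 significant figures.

80.4°

v_x = 41.6 cos 75.4° = 10.49 m/s.
At impact |v_y| = √(v_y0² + 2 g h) = √(40.26² + 2×9.81×112) = 61.79 m/s.
Angle below horizontal = arctan(|v_y| / v_x) = arctan(61.79 / 10.49) = 80.4°.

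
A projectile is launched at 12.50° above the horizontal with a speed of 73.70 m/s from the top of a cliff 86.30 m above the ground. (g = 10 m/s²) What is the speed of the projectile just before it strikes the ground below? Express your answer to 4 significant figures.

v_x = 73.70 cos 12.50° = 71.953 m/s is unchanged throughout.
For the vertical component, v_y² = v_y0² + 2 g h = (15.952)² + 2×10×86.30 = 1980.5, so |v_y| = 44.503 m/s.
Impact speed = √(v_x² + v_y²) = √(5177.2 + 1980.5) = 84.60 m/s.

84.60 m/s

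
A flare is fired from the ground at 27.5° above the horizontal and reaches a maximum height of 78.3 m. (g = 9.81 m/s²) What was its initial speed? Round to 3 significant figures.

At maximum height v_y = 0, so (v₀ sin θ)² = 2 g H.
v₀ sin 27.5° = √(2 × 9.81 × 78.3) = 39.19 m/s.
v₀ = 39.19 / sin 27.5° = 39.19 / 0.4617 = 84.9 m/s.

84.9 m/s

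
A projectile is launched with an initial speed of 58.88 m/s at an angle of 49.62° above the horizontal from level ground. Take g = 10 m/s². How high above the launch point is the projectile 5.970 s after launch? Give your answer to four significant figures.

89.57 m

v_y0 = 58.88 sin 49.62° = 44.853 m/s.
y(t) = v_y0 t − ½ g t² = 44.853×5.970 − 5.000×5.970² = 89.57 m.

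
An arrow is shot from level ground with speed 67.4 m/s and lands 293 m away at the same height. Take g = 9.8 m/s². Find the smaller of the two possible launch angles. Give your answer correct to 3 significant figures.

Level-ground range: R = v₀² sin(2θ)/g ⇒ sin 2θ = R g / v₀² = 293×9.8/67.4² = 0.6321.
2θ = arcsin(0.6321) = 39.21° or 180° − 39.21° = 140.79°.
So θ = 19.6° or θ = 70.4°.

19.6°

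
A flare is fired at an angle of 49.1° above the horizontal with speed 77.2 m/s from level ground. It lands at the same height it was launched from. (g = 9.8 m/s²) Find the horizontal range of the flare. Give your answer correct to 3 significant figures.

For level ground, R = v₀² sin(2θ) / g.
sin(2 × 49.1°) = sin 98.20° = 0.9898.
R = (77.2)² × 0.9898 / 9.8 = 602 m.

602 m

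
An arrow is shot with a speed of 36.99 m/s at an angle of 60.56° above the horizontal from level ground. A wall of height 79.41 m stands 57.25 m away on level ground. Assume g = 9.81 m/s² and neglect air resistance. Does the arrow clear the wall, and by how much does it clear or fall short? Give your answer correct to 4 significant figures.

No — it falls 26.61 m short of clearing the wall.

v_x = 36.99 cos 60.56° = 18.181 m/s; v_y0 = 36.99 sin 60.56° = 32.214 m/s.
Time to reach the wall: t = 57.25 / 18.181 = 3.1489 s.
Height at that point: y = 32.214×3.1489 − 4.905×3.1489² = 52.803 m.
That is 79.41 − 52.803 = 26.61 m below the top of the wall, so the arrow does not clear it.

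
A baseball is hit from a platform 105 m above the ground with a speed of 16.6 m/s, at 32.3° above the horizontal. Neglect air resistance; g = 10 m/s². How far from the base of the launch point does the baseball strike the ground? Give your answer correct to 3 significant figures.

77.9 m

Components: v_x = 16.6 cos 32.3° = 14.03 m/s, v_y = 16.6 sin 32.3° = 8.870 m/s.
Vertical: 0 = 105 + 8.870 t − ½(10) t² ⇒ 5.000 t² − 8.870 t − 105 = 0.
t = [8.870 + √(78.68 + 2100)] / 10.00 = 5.555 s.
Horizontal: R = v_x · t = 14.03 × 5.555 = 77.9 m.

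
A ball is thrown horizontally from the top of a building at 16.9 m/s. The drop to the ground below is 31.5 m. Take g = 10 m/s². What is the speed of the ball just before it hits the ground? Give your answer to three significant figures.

30.3 m/s

Fall time: t = √(2 × 31.5 / 10) = 2.510 s.
At impact: v_x = 16.9 m/s (unchanged), v_y = g t = 10 × 2.510 = 25.10 m/s.
Speed = √(v_x² + v_y²) = √(285.6 + 630.0) = 30.3 m/s.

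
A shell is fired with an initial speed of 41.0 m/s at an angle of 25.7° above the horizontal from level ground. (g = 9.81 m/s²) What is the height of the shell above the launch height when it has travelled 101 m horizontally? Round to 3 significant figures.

11.9 m

v_x = 41.0 cos 25.7° = 36.94 m/s, v_y0 = 41.0 sin 25.7° = 17.78 m/s.
Time to reach x = 101 m: t = x / v_x = 101 / 36.94 = 2.734 s.
y = v_y0 t − ½ g t² = 17.78×2.734 − 4.905×2.734² = 11.9 m.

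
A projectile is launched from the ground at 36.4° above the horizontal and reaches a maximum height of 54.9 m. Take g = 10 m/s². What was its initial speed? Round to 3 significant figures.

55.8 m/s

At maximum height v_y = 0, so (v₀ sin θ)² = 2 g H.
v₀ sin 36.4° = √(2 × 10 × 54.9) = 33.14 m/s.
v₀ = 33.14 / sin 36.4° = 33.14 / 0.5934 = 55.8 m/s.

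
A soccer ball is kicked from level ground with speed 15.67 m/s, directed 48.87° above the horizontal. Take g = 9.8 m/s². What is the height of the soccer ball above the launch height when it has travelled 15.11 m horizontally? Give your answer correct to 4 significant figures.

6.772 m

v_x = 15.67 cos 48.87° = 10.307 m/s, v_y0 = 15.67 sin 48.87° = 11.803 m/s.
Time to reach x = 15.11 m: t = x / v_x = 15.11 / 10.307 = 1.4660 s.
y = v_y0 t − ½ g t² = 11.803×1.4660 − 4.900×1.4660² = 6.772 m.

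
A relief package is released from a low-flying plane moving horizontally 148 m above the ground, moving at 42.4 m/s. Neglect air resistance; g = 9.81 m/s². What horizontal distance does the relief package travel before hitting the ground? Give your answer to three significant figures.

233 m

Initial vertical velocity is zero, so the fall time comes from h = ½ g t²: t = √(2 × 148 / 9.81) = 5.493 s.
Horizontal motion is uniform at 42.4 m/s, so x = 42.4 × 5.493 = 233 m.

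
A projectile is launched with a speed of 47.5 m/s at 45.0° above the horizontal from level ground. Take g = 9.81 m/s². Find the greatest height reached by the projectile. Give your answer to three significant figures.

57.5 m

Vertical component of launch velocity: v_y = 47.5 sin 45.0° = 33.59 m/s.
At the highest point the vertical velocity is zero, so v_y² = 2 g h_max.
h_max = (33.59)² / (2 × 9.81) = 1128 / 19.62 = 57.5 m.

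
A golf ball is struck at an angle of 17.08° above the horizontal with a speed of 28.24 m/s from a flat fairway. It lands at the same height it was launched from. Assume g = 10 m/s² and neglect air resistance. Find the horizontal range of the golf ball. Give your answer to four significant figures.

44.78 m

For level ground, R = v₀² sin(2θ) / g.
sin(2 × 17.08°) = sin 34.160° = 0.5615.
R = (28.24)² × 0.5615 / 10 = 44.78 m.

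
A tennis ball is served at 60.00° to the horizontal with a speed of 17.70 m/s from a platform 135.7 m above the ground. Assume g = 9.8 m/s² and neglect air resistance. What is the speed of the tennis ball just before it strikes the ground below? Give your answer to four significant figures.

54.53 m/s

v_x = 17.70 cos 60.00° = 8.8500 m/s is unchanged throughout.
For the vertical component, v_y² = v_y0² + 2 g h = (15.329)² + 2×9.8×135.7 = 2894.7, so |v_y| = 53.802 m/s.
Impact speed = √(v_x² + v_y²) = √(78.322 + 2894.7) = 54.53 m/s.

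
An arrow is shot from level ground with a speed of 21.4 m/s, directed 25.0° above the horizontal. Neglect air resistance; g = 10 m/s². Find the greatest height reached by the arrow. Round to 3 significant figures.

4.09 m

Vertical component of launch velocity: v_y = 21.4 sin 25.0° = 9.044 m/s.
At the highest point the vertical velocity is zero, so v_y² = 2 g h_max.
h_max = (9.044)² / (2 × 10) = 81.79 / 20.00 = 4.09 m.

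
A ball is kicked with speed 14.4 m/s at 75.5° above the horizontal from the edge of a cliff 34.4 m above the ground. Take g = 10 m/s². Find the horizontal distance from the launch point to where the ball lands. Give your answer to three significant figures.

Components: v_x = 14.4 cos 75.5° = 3.605 m/s, v_y = 14.4 sin 75.5° = 13.94 m/s.
Vertical: 0 = 34.4 + 13.94 t − ½(10) t² ⇒ 5.000 t² − 13.94 t − 34.4 = 0.
t = [13.94 + √(194.3 + 688.0)] / 10.00 = 4.364 s.
Horizontal: R = v_x · t = 3.605 × 4.364 = 15.7 m.

15.7 m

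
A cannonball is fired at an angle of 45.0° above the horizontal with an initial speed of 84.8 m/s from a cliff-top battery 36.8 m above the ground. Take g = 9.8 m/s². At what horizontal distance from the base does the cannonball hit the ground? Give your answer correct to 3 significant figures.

Components: v_x = 84.8 cos 45.0° = 59.96 m/s, v_y = 84.8 sin 45.0° = 59.96 m/s.
Vertical: 0 = 36.8 + 59.96 t − ½(9.8) t² ⇒ 4.900 t² − 59.96 t − 36.8 = 0.
t = [59.96 + √(3595 + 721.3)] / 9.800 = 12.82 s.
Horizontal: R = v_x · t = 59.96 × 12.82 = 769 m.

769 m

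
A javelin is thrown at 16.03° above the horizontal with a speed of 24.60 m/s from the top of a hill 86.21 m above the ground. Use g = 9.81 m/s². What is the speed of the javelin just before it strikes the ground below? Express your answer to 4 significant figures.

v_x = 24.60 cos 16.03° = 23.643 m/s is unchanged throughout.
For the vertical component, v_y² = v_y0² + 2 g h = (6.7931)² + 2×9.81×86.21 = 1737.6, so |v_y| = 41.685 m/s.
Impact speed = √(v_x² + v_y²) = √(558.99 + 1737.6) = 47.92 m/s.

47.92 m/s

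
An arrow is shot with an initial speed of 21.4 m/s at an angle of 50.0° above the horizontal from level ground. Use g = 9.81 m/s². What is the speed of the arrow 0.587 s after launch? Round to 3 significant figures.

17.4 m/s

v_x = 21.4 cos 50.0° = 13.76 m/s (constant).
v_y(t) = 21.4 sin 50.0° − g t = 16.39 − 9.81 × 0.587 = 10.63 m/s.
Speed = √(v_x² + v_y²) = √(189.3 + 113.0) = 17.4 m/s.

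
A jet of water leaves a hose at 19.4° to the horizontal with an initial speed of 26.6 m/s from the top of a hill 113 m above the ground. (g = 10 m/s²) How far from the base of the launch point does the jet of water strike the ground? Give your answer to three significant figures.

Components: v_x = 26.6 cos 19.4° = 25.09 m/s, v_y = 26.6 sin 19.4° = 8.835 m/s.
Vertical: 0 = 113 + 8.835 t − ½(10) t² ⇒ 5.000 t² − 8.835 t − 113 = 0.
t = [8.835 + √(78.06 + 2260)] / 10.00 = 5.719 s.
Horizontal: R = v_x · t = 25.09 × 5.719 = 143 m.

143 m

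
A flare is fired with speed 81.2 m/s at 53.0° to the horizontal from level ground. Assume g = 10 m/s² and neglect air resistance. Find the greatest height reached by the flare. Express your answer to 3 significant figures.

Vertical component of launch velocity: v_y = 81.2 sin 53.0° = 64.85 m/s.
At the highest point the vertical velocity is zero, so v_y² = 2 g h_max.
h_max = (64.85)² / (2 × 10) = 4206 / 20.00 = 210 m.

210 m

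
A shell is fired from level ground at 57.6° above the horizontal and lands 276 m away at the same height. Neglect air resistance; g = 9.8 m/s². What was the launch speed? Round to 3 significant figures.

On level ground, R = v₀² sin(2θ) / g, so v₀ = √(R g / sin 2θ).
sin(2 × 57.6°) = 0.9048.
v₀ = √(276 × 9.8 / 0.9048) = √2989 = 54.7 m/s.

54.7 m/s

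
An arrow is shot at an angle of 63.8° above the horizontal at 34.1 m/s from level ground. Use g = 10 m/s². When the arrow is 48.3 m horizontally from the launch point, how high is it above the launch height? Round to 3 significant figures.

v_x = 34.1 cos 63.8° = 15.06 m/s, v_y0 = 34.1 sin 63.8° = 30.60 m/s.
Time to reach x = 48.3 m: t = x / v_x = 48.3 / 15.06 = 3.207 s.
y = v_y0 t − ½ g t² = 30.60×3.207 − 5.000×3.207² = 46.7 m.

46.7 m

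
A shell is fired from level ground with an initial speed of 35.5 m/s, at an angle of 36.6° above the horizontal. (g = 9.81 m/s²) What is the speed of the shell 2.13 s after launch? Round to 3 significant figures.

28.5 m/s

v_x = 35.5 cos 36.6° = 28.50 m/s (constant).
v_y(t) = 35.5 sin 36.6° − g t = 21.17 − 9.81 × 2.13 = 0.2747 m/s.
Speed = √(v_x² + v_y²) = √(812.2 + 0.07546) = 28.5 m/s.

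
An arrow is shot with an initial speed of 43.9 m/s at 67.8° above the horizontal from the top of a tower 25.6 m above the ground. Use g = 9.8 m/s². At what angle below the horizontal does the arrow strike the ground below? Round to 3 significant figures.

70.3°

v_x = 43.9 cos 67.8° = 16.59 m/s.
At impact |v_y| = √(v_y0² + 2 g h) = √(40.65² + 2×9.8×25.6) = 46.41 m/s.
Angle below horizontal = arctan(|v_y| / v_x) = arctan(46.41 / 16.59) = 70.3°.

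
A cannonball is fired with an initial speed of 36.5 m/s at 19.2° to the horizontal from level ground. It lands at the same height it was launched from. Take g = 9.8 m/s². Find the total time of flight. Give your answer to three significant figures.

2.45 s

Vertical component: v_y = 36.5 sin 19.2° = 12.00 m/s.
For a projectile landing at launch height, time of flight is t = 2 v_y / g = 2 × 12.00 / 9.8 = 2.45 s.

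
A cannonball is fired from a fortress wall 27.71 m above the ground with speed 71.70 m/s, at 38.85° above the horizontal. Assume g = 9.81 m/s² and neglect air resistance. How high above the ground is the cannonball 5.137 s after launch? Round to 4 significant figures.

129.3 m

v_y0 = 71.70 sin 38.85° = 44.976 m/s.
y(t) = 27.71 + v_y0 t − ½ g t² = 27.71 + 44.976×5.137 − ½×9.81×5.137² = 129.3 m.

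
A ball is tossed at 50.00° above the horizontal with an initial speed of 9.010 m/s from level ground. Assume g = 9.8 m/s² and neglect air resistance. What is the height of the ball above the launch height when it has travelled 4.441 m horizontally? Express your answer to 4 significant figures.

v_x = 9.010 cos 50.00° = 5.7915 m/s, v_y0 = 9.010 sin 50.00° = 6.9021 m/s.
Time to reach x = 4.441 m: t = x / v_x = 4.441 / 5.7915 = 0.76681 s.
y = v_y0 t − ½ g t² = 6.9021×0.76681 − 4.900×0.76681² = 2.411 m.

2.411 m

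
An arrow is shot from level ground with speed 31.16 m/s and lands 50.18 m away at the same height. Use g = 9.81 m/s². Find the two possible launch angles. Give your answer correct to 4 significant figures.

Level-ground range: R = v₀² sin(2θ)/g ⇒ sin 2θ = R g / v₀² = 50.18×9.81/31.16² = 0.5070.
2θ = arcsin(0.5070) = 30.464° or 180° − 30.464° = 149.536°.
So θ = 15.23° or θ = 74.77°.

15.23° and 74.77°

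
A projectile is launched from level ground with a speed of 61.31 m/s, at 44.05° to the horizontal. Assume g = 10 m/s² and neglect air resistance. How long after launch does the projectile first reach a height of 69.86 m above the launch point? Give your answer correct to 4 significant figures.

2.214 s

v_y0 = 61.31 sin 44.05° = 42.628 m/s.
Set y = v_y0 t − ½ g t² = 69.86: 5.000 t² − 42.628 t + 69.86 = 0.
t = [42.628 ± √(1817.1 − 1397.2)] / 10 = (42.628 ± 20.491) / 10, giving t = 2.214 s or t = 6.312 s.
The projectile is on the way up at the first time, so t = 2.214 s.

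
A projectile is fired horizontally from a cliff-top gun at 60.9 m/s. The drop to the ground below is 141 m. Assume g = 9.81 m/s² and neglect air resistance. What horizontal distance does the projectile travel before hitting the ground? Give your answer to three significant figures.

Initial vertical velocity is zero, so the fall time comes from h = ½ g t²: t = √(2 × 141 / 9.81) = 5.362 s.
Horizontal motion is uniform at 60.9 m/s, so x = 60.9 × 5.362 = 327 m.

327 m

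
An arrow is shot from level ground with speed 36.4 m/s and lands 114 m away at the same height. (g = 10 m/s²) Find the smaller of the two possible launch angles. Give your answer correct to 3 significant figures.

Level-ground range: R = v₀² sin(2θ)/g ⇒ sin 2θ = R g / v₀² = 114×10/36.4² = 0.8604.
2θ = arcsin(0.8604) = 59.36° or 180° − 59.36° = 120.64°.
So θ = 29.7° or θ = 60.3°.

29.7°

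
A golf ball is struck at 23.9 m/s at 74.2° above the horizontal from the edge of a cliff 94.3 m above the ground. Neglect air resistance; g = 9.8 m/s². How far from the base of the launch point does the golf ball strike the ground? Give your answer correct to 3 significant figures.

Components: v_x = 23.9 cos 74.2° = 6.507 m/s, v_y = 23.9 sin 74.2° = 23.00 m/s.
Vertical: 0 = 94.3 + 23.00 t − ½(9.8) t² ⇒ 4.900 t² − 23.00 t − 94.3 = 0.
t = [23.00 + √(529.0 + 1848)] / 9.800 = 7.322 s.
Horizontal: R = v_x · t = 6.507 × 7.322 = 47.6 m.

47.6 m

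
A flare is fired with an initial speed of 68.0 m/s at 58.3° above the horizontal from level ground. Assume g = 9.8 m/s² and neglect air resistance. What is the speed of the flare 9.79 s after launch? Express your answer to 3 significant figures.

52.2 m/s

v_x = 68.0 cos 58.3° = 35.73 m/s (constant).
v_y(t) = 68.0 sin 58.3° − g t = 57.86 − 9.8 × 9.79 = -38.08 m/s.
Speed = √(v_x² + v_y²) = √(1277 + 1450) = 52.2 m/s.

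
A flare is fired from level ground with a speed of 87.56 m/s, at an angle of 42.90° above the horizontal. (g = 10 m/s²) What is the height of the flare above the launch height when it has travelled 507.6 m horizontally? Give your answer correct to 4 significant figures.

158.6 m

v_x = 87.56 cos 42.90° = 64.141 m/s, v_y0 = 87.56 sin 42.90° = 59.604 m/s.
Time to reach x = 507.6 m: t = x / v_x = 507.6 / 64.141 = 7.9138 s.
y = v_y0 t − ½ g t² = 59.604×7.9138 − 5.000×7.9138² = 158.6 m.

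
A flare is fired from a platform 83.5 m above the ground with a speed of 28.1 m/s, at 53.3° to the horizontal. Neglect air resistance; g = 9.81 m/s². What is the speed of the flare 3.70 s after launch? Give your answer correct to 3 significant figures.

21.7 m/s

v_x = 28.1 cos 53.3° = 16.79 m/s (constant).
v_y(t) = 28.1 sin 53.3° − g t = 22.53 − 9.81 × 3.70 = -13.77 m/s.
Speed = √(v_x² + v_y²) = √(281.9 + 189.6) = 21.7 m/s.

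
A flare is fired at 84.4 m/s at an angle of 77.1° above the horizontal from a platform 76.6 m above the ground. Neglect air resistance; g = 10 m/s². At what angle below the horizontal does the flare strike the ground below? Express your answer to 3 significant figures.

78.3°

v_x = 84.4 cos 77.1° = 18.84 m/s.
At impact |v_y| = √(v_y0² + 2 g h) = √(82.27² + 2×10×76.6) = 91.11 m/s.
Angle below horizontal = arctan(|v_y| / v_x) = arctan(91.11 / 18.84) = 78.3°.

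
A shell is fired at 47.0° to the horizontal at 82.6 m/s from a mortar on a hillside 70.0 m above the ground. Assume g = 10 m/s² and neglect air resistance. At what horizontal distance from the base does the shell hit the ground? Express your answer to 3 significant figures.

741 m

Components: v_x = 82.6 cos 47.0° = 56.33 m/s, v_y = 82.6 sin 47.0° = 60.41 m/s.
Vertical: 0 = 70.0 + 60.41 t − ½(10) t² ⇒ 5.000 t² − 60.41 t − 70.0 = 0.
t = [60.41 + √(3649 + 1400)] / 10.00 = 13.15 s.
Horizontal: R = v_x · t = 56.33 × 13.15 = 741 m.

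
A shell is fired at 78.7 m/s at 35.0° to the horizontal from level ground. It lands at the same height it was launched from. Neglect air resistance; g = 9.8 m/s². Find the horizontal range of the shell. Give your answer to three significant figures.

594 m

Components: v_x = 78.7 cos 35.0° = 64.47 m/s, v_y = 78.7 sin 35.0° = 45.14 m/s.
Time of flight (same landing height): t = 2 v_y / g = 2 × 45.14 / 9.8 = 9.212 s.
Range: R = v_x · t = 64.47 × 9.212 = 594 m.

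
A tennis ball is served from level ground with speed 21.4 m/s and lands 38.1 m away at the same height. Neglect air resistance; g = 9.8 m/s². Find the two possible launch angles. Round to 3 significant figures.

27.3° and 62.7°

Level-ground range: R = v₀² sin(2θ)/g ⇒ sin 2θ = R g / v₀² = 38.1×9.8/21.4² = 0.8153.
2θ = arcsin(0.8153) = 54.62° or 180° − 54.62° = 125.38°.
So θ = 27.3° or θ = 62.7°.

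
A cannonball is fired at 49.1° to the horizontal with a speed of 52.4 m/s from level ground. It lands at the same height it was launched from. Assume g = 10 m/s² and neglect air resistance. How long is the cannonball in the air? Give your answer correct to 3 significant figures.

7.92 s

Vertical component: v_y = 52.4 sin 49.1° = 39.61 m/s.
For a projectile landing at launch height, time of flight is t = 2 v_y / g = 2 × 39.61 / 10 = 7.92 s.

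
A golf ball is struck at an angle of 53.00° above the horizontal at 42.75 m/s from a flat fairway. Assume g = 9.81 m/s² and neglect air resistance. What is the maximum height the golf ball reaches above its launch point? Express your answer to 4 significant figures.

59.41 m

Vertical component of launch velocity: v_y = 42.75 sin 53.00° = 34.142 m/s.
At the highest point the vertical velocity is zero, so v_y² = 2 g h_max.
h_max = (34.142)² / (2 × 9.81) = 1165.7 / 19.62 = 59.41 m.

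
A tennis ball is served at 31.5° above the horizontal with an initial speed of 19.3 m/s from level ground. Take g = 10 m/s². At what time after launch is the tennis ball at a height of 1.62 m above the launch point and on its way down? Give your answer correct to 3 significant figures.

1.84 s

v_y0 = 19.3 sin 31.5° = 10.08 m/s.
Set y = v_y0 t − ½ g t² = 1.62: 5.000 t² − 10.08 t + 1.62 = 0.
t = [10.08 ± √(101.6 − 32.40)] / 10 = (10.08 ± 8.319) / 10, giving t = 0.176 s or t = 1.84 s.
On the way down corresponds to the larger root: t = 1.84 s.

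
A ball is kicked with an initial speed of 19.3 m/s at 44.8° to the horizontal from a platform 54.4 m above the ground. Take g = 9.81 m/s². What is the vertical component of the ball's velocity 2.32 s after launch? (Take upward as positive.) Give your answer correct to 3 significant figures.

-9.16 m/s

Initial vertical component: v_y0 = 19.3 sin 44.8° = 13.60 m/s.
v_y(t) = v_y0 − g t = 13.60 − 9.81 × 2.32 = -9.16 m/s.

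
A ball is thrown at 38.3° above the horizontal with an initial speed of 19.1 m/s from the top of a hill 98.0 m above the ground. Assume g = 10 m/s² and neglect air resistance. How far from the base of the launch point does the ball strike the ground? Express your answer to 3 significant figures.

86.4 m

Components: v_x = 19.1 cos 38.3° = 14.99 m/s, v_y = 19.1 sin 38.3° = 11.84 m/s.
Vertical: 0 = 98.0 + 11.84 t − ½(10) t² ⇒ 5.000 t² − 11.84 t − 98.0 = 0.
t = [11.84 + √(140.2 + 1960)] / 10.00 = 5.767 s.
Horizontal: R = v_x · t = 14.99 × 5.767 = 86.4 m.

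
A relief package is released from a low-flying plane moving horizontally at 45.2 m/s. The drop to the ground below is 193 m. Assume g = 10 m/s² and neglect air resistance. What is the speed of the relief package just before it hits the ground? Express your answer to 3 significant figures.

76.8 m/s

Fall time: t = √(2 × 193 / 10) = 6.213 s.
At impact: v_x = 45.2 m/s (unchanged), v_y = g t = 10 × 6.213 = 62.13 m/s.
Speed = √(v_x² + v_y²) = √(2043 + 3860) = 76.8 m/s.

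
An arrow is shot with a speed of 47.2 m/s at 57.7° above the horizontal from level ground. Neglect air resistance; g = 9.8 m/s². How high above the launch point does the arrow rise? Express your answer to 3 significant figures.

Vertical component of launch velocity: v_y = 47.2 sin 57.7° = 39.90 m/s.
At the highest point the vertical velocity is zero, so v_y² = 2 g h_max.
h_max = (39.90)² / (2 × 9.8) = 1592 / 19.60 = 81.2 m.

81.2 m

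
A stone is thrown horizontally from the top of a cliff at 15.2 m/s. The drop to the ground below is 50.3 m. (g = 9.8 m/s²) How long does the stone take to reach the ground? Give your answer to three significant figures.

The horizontal speed doesn't affect the fall. With v_y0 = 0, h = ½ g t².
t = √(2 × 50.3 / 9.8) = √10.27 = 3.20 s.

3.20 s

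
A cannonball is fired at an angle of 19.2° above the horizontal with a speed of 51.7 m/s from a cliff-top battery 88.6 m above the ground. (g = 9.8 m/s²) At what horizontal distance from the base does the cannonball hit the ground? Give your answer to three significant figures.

309 m

Components: v_x = 51.7 cos 19.2° = 48.82 m/s, v_y = 51.7 sin 19.2° = 17.00 m/s.
Vertical: 0 = 88.6 + 17.00 t − ½(9.8) t² ⇒ 4.900 t² − 17.00 t − 88.6 = 0.
t = [17.00 + √(289.0 + 1737)] / 9.800 = 6.328 s.
Horizontal: R = v_x · t = 48.82 × 6.328 = 309 m.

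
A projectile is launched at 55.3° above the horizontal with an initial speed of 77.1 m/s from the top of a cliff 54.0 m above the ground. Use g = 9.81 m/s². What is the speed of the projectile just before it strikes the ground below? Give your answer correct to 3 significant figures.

v_x = 77.1 cos 55.3° = 43.89 m/s is unchanged throughout.
For the vertical component, v_y² = v_y0² + 2 g h = (63.39)² + 2×9.81×54.0 = 5078, so |v_y| = 71.26 m/s.
Impact speed = √(v_x² + v_y²) = √(1926 + 5078) = 83.7 m/s.

83.7 m/s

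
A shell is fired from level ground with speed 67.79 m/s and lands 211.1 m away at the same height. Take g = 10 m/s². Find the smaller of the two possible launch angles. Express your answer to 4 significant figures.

13.67°

Level-ground range: R = v₀² sin(2θ)/g ⇒ sin 2θ = R g / v₀² = 211.1×10/67.79² = 0.4594.
2θ = arcsin(0.4594) = 27.348° or 180° − 27.348° = 152.652°.
So θ = 13.67° or θ = 76.33°.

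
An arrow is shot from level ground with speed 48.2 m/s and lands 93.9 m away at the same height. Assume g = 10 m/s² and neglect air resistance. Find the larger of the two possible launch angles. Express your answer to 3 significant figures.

78.1°

Level-ground range: R = v₀² sin(2θ)/g ⇒ sin 2θ = R g / v₀² = 93.9×10/48.2² = 0.4042.
2θ = arcsin(0.4042) = 23.84° or 180° − 23.84° = 156.16°.
So θ = 11.9° or θ = 78.1°.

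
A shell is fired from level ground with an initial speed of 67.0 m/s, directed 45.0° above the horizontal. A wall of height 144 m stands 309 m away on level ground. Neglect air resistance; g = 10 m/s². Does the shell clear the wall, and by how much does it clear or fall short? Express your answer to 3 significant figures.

v_x = 67.0 cos 45.0° = 47.38 m/s; v_y0 = 67.0 sin 45.0° = 47.38 m/s.
Time to reach the wall: t = 309 / 47.38 = 6.522 s.
Height at that point: y = 47.38×6.522 − 5.000×6.522² = 96.33 m.
That is 144 − 96.33 = 47.7 m below the top of the wall, so the shell does not clear it.

No — it falls 47.7 m short of clearing the wall.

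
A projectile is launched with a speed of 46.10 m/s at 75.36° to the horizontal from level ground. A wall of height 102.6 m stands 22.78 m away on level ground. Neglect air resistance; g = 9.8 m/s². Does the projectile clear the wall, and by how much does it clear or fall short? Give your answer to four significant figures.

No — it falls 34.13 m short of clearing the wall.

v_x = 46.10 cos 75.36° = 11.652 m/s; v_y0 = 46.10 sin 75.36° = 44.603 m/s.
Time to reach the wall: t = 22.78 / 11.652 = 1.9550 s.
Height at that point: y = 44.603×1.9550 − 4.900×1.9550² = 68.471 m.
That is 102.6 − 68.471 = 34.13 m below the top of the wall, so the projectile does not clear it.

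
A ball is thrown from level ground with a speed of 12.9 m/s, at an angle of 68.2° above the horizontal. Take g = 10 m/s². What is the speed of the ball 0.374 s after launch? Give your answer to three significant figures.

9.53 m/s

v_x = 12.9 cos 68.2° = 4.791 m/s (constant).
v_y(t) = 12.9 sin 68.2° − g t = 11.98 − 10 × 0.374 = 8.240 m/s.
Speed = √(v_x² + v_y²) = √(22.95 + 67.90) = 9.53 m/s.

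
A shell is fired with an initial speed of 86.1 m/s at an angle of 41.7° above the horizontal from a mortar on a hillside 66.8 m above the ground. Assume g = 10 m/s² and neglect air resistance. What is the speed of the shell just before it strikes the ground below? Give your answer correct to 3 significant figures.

93.5 m/s

v_x = 86.1 cos 41.7° = 64.29 m/s is unchanged throughout.
For the vertical component, v_y² = v_y0² + 2 g h = (57.28)² + 2×10×66.8 = 4617, so |v_y| = 67.95 m/s.
Impact speed = √(v_x² + v_y²) = √(4133 + 4617) = 93.5 m/s.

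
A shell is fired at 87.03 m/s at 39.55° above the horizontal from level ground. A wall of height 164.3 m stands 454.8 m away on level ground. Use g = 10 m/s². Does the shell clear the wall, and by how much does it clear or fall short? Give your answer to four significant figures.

No — it falls 18.39 m short of clearing the wall.

v_x = 87.03 cos 39.55° = 67.106 m/s; v_y0 = 87.03 sin 39.55° = 55.416 m/s.
Time to reach the wall: t = 454.8 / 67.106 = 6.7773 s.
Height at that point: y = 55.416×6.7773 − 5.000×6.7773² = 145.91 m.
That is 164.3 − 145.91 = 18.39 m below the top of the wall, so the shell does not clear it.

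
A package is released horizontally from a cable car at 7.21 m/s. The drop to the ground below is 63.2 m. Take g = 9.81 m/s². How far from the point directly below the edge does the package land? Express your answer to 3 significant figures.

25.9 m

Initial vertical velocity is zero, so the fall time comes from h = ½ g t²: t = √(2 × 63.2 / 9.81) = 3.590 s.
Horizontal motion is uniform at 7.21 m/s, so x = 7.21 × 3.590 = 25.9 m.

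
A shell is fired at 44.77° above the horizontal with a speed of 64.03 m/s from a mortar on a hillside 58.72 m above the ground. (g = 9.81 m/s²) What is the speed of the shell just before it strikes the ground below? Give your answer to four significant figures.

72.47 m/s

v_x = 64.03 cos 44.77° = 45.457 m/s is unchanged throughout.
For the vertical component, v_y² = v_y0² + 2 g h = (45.094)² + 2×9.81×58.72 = 3185.6, so |v_y| = 56.441 m/s.
Impact speed = √(v_x² + v_y²) = √(2066.3 + 3185.6) = 72.47 m/s.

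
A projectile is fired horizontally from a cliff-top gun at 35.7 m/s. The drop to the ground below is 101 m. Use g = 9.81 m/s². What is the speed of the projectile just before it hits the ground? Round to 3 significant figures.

Fall time: t = √(2 × 101 / 9.81) = 4.538 s.
At impact: v_x = 35.7 m/s (unchanged), v_y = g t = 9.81 × 4.538 = 44.52 m/s.
Speed = √(v_x² + v_y²) = √(1274 + 1982) = 57.1 m/s.

57.1 m/s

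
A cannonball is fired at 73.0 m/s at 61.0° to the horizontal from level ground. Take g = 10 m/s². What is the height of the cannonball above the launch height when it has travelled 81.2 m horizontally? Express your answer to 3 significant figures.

120 m

v_x = 73.0 cos 61.0° = 35.39 m/s, v_y0 = 73.0 sin 61.0° = 63.85 m/s.
Time to reach x = 81.2 m: t = x / v_x = 81.2 / 35.39 = 2.294 s.
y = v_y0 t − ½ g t² = 63.85×2.294 − 5.000×2.294² = 120 m.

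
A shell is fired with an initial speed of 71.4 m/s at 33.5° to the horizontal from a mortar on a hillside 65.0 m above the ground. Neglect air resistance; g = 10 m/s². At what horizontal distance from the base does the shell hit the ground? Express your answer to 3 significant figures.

553 m

Components: v_x = 71.4 cos 33.5° = 59.54 m/s, v_y = 71.4 sin 33.5° = 39.41 m/s.
Vertical: 0 = 65.0 + 39.41 t − ½(10) t² ⇒ 5.000 t² − 39.41 t − 65.0 = 0.
t = [39.41 + √(1553 + 1300)] / 10.00 = 9.282 s.
Horizontal: R = v_x · t = 59.54 × 9.282 = 553 m.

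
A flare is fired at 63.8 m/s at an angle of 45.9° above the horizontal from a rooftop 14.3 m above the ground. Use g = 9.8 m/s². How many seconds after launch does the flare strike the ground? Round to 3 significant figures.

9.65 s

Vertical component: v_y = 63.8 sin 45.9° = 45.82 m/s.
Taking up as positive with launch at y = 14.3 m, landing at y = 0: 0 = 14.3 + 45.82 t − ½(9.8) t².
Solving 4.900 t² − 45.82 t − 14.3 = 0 gives t = [45.82 + √(45.82² + 4·4.900·14.3)] / 9.800 = 9.65 s.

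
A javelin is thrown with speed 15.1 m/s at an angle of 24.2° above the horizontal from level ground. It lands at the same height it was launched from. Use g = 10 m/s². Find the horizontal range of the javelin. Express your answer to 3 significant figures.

For level ground, R = v₀² sin(2θ) / g.
sin(2 × 24.2°) = sin 48.40° = 0.7478.
R = (15.1)² × 0.7478 / 10 = 17.1 m.

17.1 m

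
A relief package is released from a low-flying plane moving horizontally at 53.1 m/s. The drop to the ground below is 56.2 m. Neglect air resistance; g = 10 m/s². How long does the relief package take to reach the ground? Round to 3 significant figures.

3.35 s

The horizontal speed doesn't affect the fall. With v_y0 = 0, h = ½ g t².
t = √(2 × 56.2 / 10) = √11.24 = 3.35 s.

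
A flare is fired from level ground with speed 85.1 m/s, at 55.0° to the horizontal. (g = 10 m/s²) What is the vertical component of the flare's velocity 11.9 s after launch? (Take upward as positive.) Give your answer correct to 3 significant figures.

-49.3 m/s

Initial vertical component: v_y0 = 85.1 sin 55.0° = 69.71 m/s.
v_y(t) = v_y0 − g t = 69.71 − 10 × 11.9 = -49.3 m/s.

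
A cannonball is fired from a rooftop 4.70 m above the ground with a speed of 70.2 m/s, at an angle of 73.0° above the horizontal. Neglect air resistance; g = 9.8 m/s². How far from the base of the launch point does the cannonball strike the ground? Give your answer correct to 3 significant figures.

283 m

Components: v_x = 70.2 cos 73.0° = 20.52 m/s, v_y = 70.2 sin 73.0° = 67.13 m/s.
Vertical: 0 = 4.70 + 67.13 t − ½(9.8) t² ⇒ 4.900 t² − 67.13 t − 4.70 = 0.
t = [67.13 + √(4506 + 92.12)] / 9.800 = 13.77 s.
Horizontal: R = v_x · t = 20.52 × 13.77 = 283 m.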